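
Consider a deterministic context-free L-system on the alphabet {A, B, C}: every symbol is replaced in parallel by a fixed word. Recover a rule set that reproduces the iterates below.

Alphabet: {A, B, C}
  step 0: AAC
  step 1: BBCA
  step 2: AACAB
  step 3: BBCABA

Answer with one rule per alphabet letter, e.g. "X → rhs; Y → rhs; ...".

A->B, B->A, C->CA

  step 2 ⇒ step 3: AACAB ⇒ B·B·CA·B·A
    A ↦ B
    B ↦ A
    C ↦ CA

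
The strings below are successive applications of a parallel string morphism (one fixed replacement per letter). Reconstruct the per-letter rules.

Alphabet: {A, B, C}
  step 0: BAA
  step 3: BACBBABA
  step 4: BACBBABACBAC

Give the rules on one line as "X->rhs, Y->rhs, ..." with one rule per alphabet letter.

  step 3 ⇒ step 4: BACBBABA ⇒ BA·C·B·BA·BA·C·BA·C
    A ↦ C
    B ↦ BA
    C ↦ B

A->C, B->BA, C->B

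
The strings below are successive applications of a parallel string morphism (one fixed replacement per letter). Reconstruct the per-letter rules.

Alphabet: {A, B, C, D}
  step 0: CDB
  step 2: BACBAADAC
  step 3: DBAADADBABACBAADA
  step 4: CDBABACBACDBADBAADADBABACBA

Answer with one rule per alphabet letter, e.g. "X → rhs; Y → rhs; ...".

  step 3 ⇒ step 4: DBAADADBABACBAADA ⇒ C·D·BA·BA·C·BA·C·D·BA·D·BA·ADA·D·BA·BA·C·BA
    A ↦ BA
    B ↦ D
    C ↦ ADA
    D ↦ C

A->BA, B->D, C->ADA, D->C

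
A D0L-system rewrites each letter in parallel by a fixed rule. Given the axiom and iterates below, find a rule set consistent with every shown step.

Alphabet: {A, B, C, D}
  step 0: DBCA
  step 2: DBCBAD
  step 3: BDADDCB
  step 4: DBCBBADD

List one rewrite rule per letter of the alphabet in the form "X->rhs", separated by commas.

  step 3 ⇒ step 4: BDADDCB ⇒ D·B·C·B·B·AD·D
    A ↦ C
    B ↦ D
    C ↦ AD
    D ↦ B

A->C, B->D, C->AD, D->B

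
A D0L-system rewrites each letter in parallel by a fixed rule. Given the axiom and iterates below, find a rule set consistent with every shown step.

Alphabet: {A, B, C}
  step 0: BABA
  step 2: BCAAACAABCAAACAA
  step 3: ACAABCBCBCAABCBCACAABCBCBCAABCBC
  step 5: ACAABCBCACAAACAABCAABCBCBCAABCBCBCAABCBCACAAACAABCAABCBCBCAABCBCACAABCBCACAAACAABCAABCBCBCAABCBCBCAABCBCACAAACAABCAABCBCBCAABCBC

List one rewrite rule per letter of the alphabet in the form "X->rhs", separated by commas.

  step 2 ⇒ step 3: BCAAACAABCAAACAA ⇒ AC·AA·BC·BC·BC·AA·BC·BC·AC·AA·BC·BC·BC·AA·BC·BC
    A ↦ BC
    B ↦ AC
    C ↦ AA

A->BC, B->AC, C->AA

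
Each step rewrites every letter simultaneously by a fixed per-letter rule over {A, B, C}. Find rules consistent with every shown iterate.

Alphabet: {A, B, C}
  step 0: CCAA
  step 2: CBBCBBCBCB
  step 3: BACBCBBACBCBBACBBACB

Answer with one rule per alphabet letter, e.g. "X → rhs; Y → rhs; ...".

A->B, B->CB, C->BA

  step 2 ⇒ step 3: CBBCBBCBCB ⇒ BA·CB·CB·BA·CB·CB·BA·CB·BA·CB
    B ↦ CB
    C ↦ BA
    A ↦ B  (constrained at step 0)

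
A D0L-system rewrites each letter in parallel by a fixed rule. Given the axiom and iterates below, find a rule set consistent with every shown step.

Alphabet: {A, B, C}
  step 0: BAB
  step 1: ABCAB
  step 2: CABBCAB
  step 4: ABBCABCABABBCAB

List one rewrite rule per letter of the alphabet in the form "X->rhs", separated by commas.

A->C, B->AB, C->B

  step 1 ⇒ step 2: ABCAB ⇒ C·AB·B·C·AB
    A ↦ C
    B ↦ AB
    C ↦ B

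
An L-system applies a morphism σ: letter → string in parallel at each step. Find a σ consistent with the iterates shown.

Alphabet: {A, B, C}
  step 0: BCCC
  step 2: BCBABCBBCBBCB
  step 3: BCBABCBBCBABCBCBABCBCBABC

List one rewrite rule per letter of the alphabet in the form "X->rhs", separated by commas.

A->B, B->BC, C->BA

  step 2 ⇒ step 3: BCBABCBBCBBCB ⇒ BC·BA·BC·B·BC·BA·BC·BC·BA·BC·BC·BA·BC
    A ↦ B
    B ↦ BC
    C ↦ BA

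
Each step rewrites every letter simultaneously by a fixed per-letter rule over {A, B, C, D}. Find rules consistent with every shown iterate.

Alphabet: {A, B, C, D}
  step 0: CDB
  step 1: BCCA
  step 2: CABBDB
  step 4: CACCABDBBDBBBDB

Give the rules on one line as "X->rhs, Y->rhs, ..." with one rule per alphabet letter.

A->DB, B->CA, C->B, D->C

  step 1 ⇒ step 2: BCCA ⇒ CA·B·B·DB
    A ↦ DB
    B ↦ CA
    C ↦ B
  step 0 ⇒ step 1: CDB ⇒ B·C·CA
    D ↦ C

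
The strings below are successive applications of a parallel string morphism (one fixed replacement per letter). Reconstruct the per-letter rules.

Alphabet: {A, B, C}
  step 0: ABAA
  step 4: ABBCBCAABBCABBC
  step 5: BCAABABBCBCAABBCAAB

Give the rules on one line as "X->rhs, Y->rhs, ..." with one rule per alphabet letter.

A->BC, B->A, C->B

  step 4 ⇒ step 5: ABBCBCAABBCABBC ⇒ BC·A·A·B·A·B·BC·BC·A·A·B·BC·A·A·B
    A ↦ BC
    B ↦ A
    C ↦ B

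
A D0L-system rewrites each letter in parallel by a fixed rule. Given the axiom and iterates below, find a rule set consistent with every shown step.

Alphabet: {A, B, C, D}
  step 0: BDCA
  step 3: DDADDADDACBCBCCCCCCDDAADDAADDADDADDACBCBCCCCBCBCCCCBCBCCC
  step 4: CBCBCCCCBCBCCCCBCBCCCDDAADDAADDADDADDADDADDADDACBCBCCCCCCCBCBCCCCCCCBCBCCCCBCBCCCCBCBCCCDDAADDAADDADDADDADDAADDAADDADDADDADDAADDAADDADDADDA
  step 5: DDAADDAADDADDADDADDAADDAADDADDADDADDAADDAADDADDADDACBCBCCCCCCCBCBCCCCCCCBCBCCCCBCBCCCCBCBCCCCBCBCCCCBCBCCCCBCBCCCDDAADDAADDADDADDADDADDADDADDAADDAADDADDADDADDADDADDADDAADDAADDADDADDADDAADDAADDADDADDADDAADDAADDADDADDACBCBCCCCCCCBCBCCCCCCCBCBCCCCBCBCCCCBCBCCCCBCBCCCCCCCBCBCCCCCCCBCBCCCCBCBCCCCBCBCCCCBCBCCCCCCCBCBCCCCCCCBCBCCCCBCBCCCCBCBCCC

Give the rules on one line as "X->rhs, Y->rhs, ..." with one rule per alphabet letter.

A->CCC, B->A, C->DDA, D->CB

  step 4 ⇒ step 5: CBCBCCCCBCBCCCCBCBCCCDDAADDAADDADDADDADDADDADDACBCBCCCCCCCBCBCCCCCCCBCBCCCCBCBCCCCBCBCCCDDAADDAADDADDADDADDAADDAADDADDADDADDAADDAADDADDADDA ⇒ DDA·A·DDA·A·DDA·DDA·DDA·DDA·A·DDA·A·DDA·DDA·DDA·DDA·A·DDA·A·DDA·DDA·DDA·CB·CB·CCC·CCC·CB·CB·CCC·CCC·CB·CB·CCC·CB·CB·CCC·CB·CB·CCC·CB·CB·CCC·CB·CB·CCC·CB·CB·CCC·DDA·A·DDA·A·DDA·DDA·DDA·DDA·DDA·DDA·DDA·A·DDA·A·DDA·DDA·DDA·DDA·DDA·DDA·DDA·A·DDA·A·DDA·DDA·DDA·DDA·A·DDA·A·DDA·DDA·DDA·DDA·A·DDA·A·DDA·DDA·DDA·CB·CB·CCC·CCC·CB·CB·CCC·CCC·CB·CB·CCC·CB·CB·CCC·CB·CB·CCC·CB·CB·CCC·CCC·CB·CB·CCC·CCC·CB·CB·CCC·CB·CB·CCC·CB·CB·CCC·CB·CB·CCC·CCC·CB·CB·CCC·CCC·CB·CB·CCC·CB·CB·CCC·CB·CB·CCC
    A ↦ CCC
    B ↦ A
    C ↦ DDA
    D ↦ CB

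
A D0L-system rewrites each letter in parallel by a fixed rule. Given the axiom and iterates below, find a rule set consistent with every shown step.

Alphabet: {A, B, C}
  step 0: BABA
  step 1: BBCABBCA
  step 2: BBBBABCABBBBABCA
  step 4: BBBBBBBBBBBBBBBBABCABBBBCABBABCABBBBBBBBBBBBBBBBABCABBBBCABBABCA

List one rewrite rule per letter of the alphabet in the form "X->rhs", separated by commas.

  step 1 ⇒ step 2: BBCABBCA ⇒ BB·BB·AB·CA·BB·BB·AB·CA
    A ↦ CA
    B ↦ BB
    C ↦ AB

A->CA, B->BB, C->AB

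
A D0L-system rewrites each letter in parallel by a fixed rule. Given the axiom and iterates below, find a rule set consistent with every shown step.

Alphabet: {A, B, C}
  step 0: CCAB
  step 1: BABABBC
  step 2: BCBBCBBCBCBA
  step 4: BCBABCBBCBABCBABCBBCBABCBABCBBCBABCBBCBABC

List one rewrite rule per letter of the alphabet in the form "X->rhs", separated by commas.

A->B, B->BC, C->BA

  step 1 ⇒ step 2: BABABBC ⇒ BC·B·BC·B·BC·BC·BA
    A ↦ B
    B ↦ BC
    C ↦ BA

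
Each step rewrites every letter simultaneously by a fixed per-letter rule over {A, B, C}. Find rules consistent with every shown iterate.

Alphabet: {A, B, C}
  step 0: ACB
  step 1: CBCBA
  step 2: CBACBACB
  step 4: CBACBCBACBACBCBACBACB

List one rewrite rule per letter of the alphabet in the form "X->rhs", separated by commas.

A->CB, B->A, C->CB

  step 1 ⇒ step 2: CBCBA ⇒ CB·A·CB·A·CB
    A ↦ CB
    B ↦ A
    C ↦ CB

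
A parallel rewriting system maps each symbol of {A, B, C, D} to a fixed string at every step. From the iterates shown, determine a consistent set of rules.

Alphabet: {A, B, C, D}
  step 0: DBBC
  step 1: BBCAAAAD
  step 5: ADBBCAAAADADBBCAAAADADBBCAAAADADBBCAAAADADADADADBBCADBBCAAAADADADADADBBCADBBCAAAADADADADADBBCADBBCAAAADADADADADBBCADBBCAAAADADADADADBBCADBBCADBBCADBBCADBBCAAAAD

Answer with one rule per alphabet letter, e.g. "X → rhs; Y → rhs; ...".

  step 0 ⇒ step 1: DBBC ⇒ BBC·AA·AA·D
    B ↦ AA
    C ↦ D
    D ↦ BBC
    A ↦ AD  (constrained at step 1)

A->AD, B->AA, C->D, D->BBC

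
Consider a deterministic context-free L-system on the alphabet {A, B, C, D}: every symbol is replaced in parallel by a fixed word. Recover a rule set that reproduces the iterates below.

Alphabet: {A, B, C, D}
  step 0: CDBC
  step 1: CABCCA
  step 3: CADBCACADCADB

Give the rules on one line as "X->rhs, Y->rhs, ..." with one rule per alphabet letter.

  step 0 ⇒ step 1: CDBC ⇒ CA·B·C·CA
    B ↦ C
    C ↦ CA
    D ↦ B
    A ↦ D  (constrained at step 1)

A->D, B->C, C->CA, D->B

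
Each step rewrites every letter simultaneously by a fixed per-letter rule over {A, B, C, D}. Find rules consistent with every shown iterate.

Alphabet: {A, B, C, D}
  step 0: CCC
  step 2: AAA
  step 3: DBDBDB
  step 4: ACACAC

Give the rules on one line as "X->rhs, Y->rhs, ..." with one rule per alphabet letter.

  step 3 ⇒ step 4: DBDBDB ⇒ A·C·A·C·A·C
    B ↦ C
    D ↦ A
  step 2 ⇒ step 3: AAA ⇒ DB·DB·DB
    A ↦ DB
    C ↦ D  (constrained at step 0)

A->DB, B->C, C->D, D->A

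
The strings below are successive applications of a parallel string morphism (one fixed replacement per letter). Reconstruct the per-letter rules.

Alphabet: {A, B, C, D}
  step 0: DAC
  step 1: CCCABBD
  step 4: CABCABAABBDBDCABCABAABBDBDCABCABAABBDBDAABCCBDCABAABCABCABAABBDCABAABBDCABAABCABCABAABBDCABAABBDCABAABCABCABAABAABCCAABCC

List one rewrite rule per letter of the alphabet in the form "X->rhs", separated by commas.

A->CAB, B->AAB, C->BD, D->CC

  step 0 ⇒ step 1: DAC ⇒ CC·CAB·BD
    A ↦ CAB
    C ↦ BD
    D ↦ CC
    B ↦ AAB  (constrained at step 1)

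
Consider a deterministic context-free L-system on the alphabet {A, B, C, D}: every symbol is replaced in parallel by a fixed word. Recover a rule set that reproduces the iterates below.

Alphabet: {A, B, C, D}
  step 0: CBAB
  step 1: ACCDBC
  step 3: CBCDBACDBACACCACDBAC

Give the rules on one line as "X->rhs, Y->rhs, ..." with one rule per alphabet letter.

  step 0 ⇒ step 1: CBAB ⇒ AC·C·DB·C
    A ↦ DB
    B ↦ C
    C ↦ AC
    D ↦ CB  (constrained at step 1)

A->DB, B->C, C->AC, D->CB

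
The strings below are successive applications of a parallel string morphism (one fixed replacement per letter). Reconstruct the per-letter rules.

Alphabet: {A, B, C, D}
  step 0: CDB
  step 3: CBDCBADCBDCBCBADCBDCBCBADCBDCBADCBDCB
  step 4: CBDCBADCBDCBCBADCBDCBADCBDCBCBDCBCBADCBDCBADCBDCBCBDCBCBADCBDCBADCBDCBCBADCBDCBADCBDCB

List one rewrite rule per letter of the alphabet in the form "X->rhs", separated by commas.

  step 3 ⇒ step 4: CBDCBADCBDCBCBADCBDCBCBADCBDCBADCBDCB ⇒ CBD·CB·AD·CBD·CB·CB·AD·CBD·CB·AD·CBD·CB·CBD·CB·CB·AD·CBD·CB·AD·CBD·CB·CBD·CB·CB·AD·CBD·CB·AD·CBD·CB·CB·AD·CBD·CB·AD·CBD·CB
    A ↦ CB
    B ↦ CB
    C ↦ CBD
    D ↦ AD

A->CB, B->CB, C->CBD, D->AD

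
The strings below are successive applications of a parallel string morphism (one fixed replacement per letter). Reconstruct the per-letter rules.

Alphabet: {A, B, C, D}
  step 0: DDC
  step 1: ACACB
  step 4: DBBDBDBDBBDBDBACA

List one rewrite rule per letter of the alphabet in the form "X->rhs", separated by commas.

A->DB, B->A, C->B, D->AC

  step 0 ⇒ step 1: DDC ⇒ AC·AC·B
    C ↦ B
    D ↦ AC
    A ↦ DB  (constrained at step 1)
    B ↦ A  (constrained at step 1)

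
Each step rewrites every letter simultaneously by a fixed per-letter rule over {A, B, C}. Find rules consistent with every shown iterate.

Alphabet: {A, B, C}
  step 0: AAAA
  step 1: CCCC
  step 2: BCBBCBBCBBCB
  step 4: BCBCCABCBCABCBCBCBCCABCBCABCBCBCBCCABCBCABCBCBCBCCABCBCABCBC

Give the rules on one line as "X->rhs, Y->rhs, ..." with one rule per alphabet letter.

  step 1 ⇒ step 2: CCCC ⇒ BCB·BCB·BCB·BCB
    C ↦ BCB
  step 0 ⇒ step 1: AAAA ⇒ C·C·C·C
    A ↦ C
    B ↦ CA  (constrained at step 2)

A->C, B->CA, C->BCB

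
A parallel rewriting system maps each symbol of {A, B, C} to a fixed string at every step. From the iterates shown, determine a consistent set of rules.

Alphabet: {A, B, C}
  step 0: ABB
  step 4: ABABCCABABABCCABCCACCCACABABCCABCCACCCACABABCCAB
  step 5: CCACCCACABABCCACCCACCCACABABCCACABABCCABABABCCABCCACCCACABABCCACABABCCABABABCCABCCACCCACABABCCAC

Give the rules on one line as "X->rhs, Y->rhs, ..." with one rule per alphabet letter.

  step 4 ⇒ step 5: ABABCCABABABCCABCCACCCACABABCCABCCACCCACABABCCAB ⇒ CC·AC·CC·AC·AB·AB·CC·AC·CC·AC·CC·AC·AB·AB·CC·AC·AB·AB·CC·AB·AB·AB·CC·AB·CC·AC·CC·AC·AB·AB·CC·AC·AB·AB·CC·AB·AB·AB·CC·AB·CC·AC·CC·AC·AB·AB·CC·AC
    A ↦ CC
    B ↦ AC
    C ↦ AB

A->CC, B->AC, C->AB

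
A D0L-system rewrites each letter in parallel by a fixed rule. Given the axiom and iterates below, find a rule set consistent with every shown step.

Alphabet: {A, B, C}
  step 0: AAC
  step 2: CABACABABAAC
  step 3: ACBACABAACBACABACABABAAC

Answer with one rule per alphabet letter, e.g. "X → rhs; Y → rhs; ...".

A->BA, B->CA, C->AC

  step 2 ⇒ step 3: CABACABABAAC ⇒ AC·BA·CA·BA·AC·BA·CA·BA·CA·BA·BA·AC
    A ↦ BA
    B ↦ CA
    C ↦ AC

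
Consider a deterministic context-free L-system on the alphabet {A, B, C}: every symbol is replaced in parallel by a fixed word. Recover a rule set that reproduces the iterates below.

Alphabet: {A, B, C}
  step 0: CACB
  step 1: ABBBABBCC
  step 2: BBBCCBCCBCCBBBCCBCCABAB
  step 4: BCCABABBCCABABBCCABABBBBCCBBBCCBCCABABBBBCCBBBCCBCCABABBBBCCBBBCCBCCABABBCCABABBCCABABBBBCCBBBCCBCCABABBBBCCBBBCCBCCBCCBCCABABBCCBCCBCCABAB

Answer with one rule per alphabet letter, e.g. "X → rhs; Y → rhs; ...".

A->BB, B->BCC, C->AB

  step 1 ⇒ step 2: ABBBABBCC ⇒ BB·BCC·BCC·BCC·BB·BCC·BCC·AB·AB
    A ↦ BB
    B ↦ BCC
    C ↦ AB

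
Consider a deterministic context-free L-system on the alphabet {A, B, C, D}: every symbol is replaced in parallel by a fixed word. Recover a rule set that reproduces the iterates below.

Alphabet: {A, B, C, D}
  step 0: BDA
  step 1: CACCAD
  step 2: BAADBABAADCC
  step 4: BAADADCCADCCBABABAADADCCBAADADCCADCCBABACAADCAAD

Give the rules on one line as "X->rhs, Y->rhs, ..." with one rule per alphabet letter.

  step 1 ⇒ step 2: CACCAD ⇒ BA·AD·BA·BA·AD·CC
    A ↦ AD
    C ↦ BA
    D ↦ CC
  step 0 ⇒ step 1: BDA ⇒ CA·CC·AD
    B ↦ CA

A->AD, B->CA, C->BA, D->CC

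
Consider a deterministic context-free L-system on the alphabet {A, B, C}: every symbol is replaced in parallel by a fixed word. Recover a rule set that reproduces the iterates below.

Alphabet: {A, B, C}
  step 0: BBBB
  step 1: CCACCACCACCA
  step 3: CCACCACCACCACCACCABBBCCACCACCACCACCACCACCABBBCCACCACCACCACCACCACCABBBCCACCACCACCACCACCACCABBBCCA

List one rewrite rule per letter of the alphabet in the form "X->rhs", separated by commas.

  step 0 ⇒ step 1: BBBB ⇒ CCA·CCA·CCA·CCA
    B ↦ CCA
    A ↦ CB  (constrained at step 1)
    C ↦ BBB  (constrained at step 1)

A->CB, B->CCA, C->BBB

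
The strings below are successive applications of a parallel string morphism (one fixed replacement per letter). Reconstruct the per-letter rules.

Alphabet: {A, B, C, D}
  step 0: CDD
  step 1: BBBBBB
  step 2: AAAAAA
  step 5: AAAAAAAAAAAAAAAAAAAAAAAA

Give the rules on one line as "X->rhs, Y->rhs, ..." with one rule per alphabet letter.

A->DC, B->A, C->BB, D->BB

  step 1 ⇒ step 2: BBBBBB ⇒ A·A·A·A·A·A
    B ↦ A
    A ↦ DC  (constrained at step 2)
  step 0 ⇒ step 1: CDD ⇒ BB·BB·BB
    C ↦ BB
  step 0 ⇒ step 1: CDD ⇒ BB·BB·BB
    D ↦ BB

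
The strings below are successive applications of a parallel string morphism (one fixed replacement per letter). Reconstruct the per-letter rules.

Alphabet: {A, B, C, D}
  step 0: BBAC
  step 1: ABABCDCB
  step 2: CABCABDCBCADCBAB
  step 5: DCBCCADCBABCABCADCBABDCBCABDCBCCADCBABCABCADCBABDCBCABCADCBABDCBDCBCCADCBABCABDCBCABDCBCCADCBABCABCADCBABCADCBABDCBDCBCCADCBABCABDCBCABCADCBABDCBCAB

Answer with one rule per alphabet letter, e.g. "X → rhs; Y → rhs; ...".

A->C, B->AB, C->DCB, D->CA

  step 1 ⇒ step 2: ABABCDCB ⇒ C·AB·C·AB·DCB·CA·DCB·AB
    A ↦ C
    B ↦ AB
    C ↦ DCB
    D ↦ CA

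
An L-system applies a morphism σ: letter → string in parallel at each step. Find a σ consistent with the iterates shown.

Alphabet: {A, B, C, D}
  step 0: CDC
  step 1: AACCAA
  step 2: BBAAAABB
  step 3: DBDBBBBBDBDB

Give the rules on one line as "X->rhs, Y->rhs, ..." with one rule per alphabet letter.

A->B, B->DB, C->AA, D->CC

  step 2 ⇒ step 3: BBAAAABB ⇒ DB·DB·B·B·B·B·DB·DB
    A ↦ B
    B ↦ DB
  step 0 ⇒ step 1: CDC ⇒ AA·CC·AA
    C ↦ AA
  step 0 ⇒ step 1: CDC ⇒ AA·CC·AA
    D ↦ CC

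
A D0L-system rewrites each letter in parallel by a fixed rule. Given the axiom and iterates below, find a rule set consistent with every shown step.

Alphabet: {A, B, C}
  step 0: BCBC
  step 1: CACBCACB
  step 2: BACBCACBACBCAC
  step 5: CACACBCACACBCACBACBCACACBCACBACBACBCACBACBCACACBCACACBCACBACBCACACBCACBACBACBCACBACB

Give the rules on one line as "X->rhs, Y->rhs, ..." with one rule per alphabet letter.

  step 1 ⇒ step 2: CACBCACB ⇒ B·AC·B·CAC·B·AC·B·CAC
    A ↦ AC
    B ↦ CAC
    C ↦ B

A->AC, B->CAC, C->B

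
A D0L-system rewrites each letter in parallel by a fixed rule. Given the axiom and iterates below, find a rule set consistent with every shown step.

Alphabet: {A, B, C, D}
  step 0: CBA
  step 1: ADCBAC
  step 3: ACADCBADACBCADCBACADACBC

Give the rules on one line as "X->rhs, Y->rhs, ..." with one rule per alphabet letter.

  step 0 ⇒ step 1: CBA ⇒ AD·CB·AC
    A ↦ AC
    B ↦ CB
    C ↦ AD
    D ↦ BC  (constrained at step 1)

A->AC, B->CB, C->AD, D->BC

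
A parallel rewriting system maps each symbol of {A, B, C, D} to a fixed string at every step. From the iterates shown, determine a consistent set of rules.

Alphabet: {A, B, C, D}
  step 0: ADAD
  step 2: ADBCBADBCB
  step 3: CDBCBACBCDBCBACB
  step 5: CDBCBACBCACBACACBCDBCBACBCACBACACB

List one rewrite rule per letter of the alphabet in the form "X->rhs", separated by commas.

A->C, B->CB, C->A, D->DB

  step 2 ⇒ step 3: ADBCBADBCB ⇒ C·DB·CB·A·CB·C·DB·CB·A·CB
    A ↦ C
    B ↦ CB
    C ↦ A
    D ↦ DB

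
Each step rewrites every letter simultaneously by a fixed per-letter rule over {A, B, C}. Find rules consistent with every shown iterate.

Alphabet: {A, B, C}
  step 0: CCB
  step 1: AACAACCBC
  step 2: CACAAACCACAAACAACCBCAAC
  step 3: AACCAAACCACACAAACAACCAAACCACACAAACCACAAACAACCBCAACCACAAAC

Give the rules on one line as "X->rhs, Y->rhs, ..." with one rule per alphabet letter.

A->CA, B->CBC, C->AAC

  step 2 ⇒ step 3: CACAAACCACAAACAACCBCAAC ⇒ AAC·CA·AAC·CA·CA·CA·AAC·AAC·CA·AAC·CA·CA·CA·AAC·CA·CA·AAC·AAC·CBC·AAC·CA·CA·AAC
    A ↦ CA
    B ↦ CBC
    C ↦ AAC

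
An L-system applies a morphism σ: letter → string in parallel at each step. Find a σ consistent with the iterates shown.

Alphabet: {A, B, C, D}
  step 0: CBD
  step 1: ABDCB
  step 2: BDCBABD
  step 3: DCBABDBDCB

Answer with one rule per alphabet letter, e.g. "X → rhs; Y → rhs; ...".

A->B, B->D, C->AB, D->CB

  step 2 ⇒ step 3: BDCBABD ⇒ D·CB·AB·D·B·D·CB
    A ↦ B
    B ↦ D
    C ↦ AB
    D ↦ CB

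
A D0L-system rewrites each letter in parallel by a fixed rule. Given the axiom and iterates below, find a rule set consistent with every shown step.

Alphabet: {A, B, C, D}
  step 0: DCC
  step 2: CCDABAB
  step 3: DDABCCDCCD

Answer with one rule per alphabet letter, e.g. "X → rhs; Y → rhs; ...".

  step 2 ⇒ step 3: CCDABAB ⇒ D·D·AB·C·CD·C·CD
    A ↦ C
    B ↦ CD
    C ↦ D
    D ↦ AB

A->C, B->CD, C->D, D->AB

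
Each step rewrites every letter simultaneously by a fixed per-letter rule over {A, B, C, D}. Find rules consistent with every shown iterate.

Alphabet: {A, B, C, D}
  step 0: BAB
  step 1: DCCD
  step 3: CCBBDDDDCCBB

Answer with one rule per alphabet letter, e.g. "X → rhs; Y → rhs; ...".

A->CC, B->D, C->BB, D->AC

  step 0 ⇒ step 1: BAB ⇒ D·CC·D
    A ↦ CC
    B ↦ D
    C ↦ BB  (constrained at step 1)
    D ↦ AC  (constrained at step 1)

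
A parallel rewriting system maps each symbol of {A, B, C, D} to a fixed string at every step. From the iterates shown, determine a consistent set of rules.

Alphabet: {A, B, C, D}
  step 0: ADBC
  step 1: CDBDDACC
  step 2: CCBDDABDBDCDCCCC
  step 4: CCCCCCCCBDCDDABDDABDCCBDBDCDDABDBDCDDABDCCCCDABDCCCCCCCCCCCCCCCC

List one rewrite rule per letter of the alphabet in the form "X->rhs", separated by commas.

  step 1 ⇒ step 2: CDBDDACC ⇒ CC·BD·DA·BD·BD·CD·CC·CC
    A ↦ CD
    B ↦ DA
    C ↦ CC
    D ↦ BD

A->CD, B->DA, C->CC, D->BD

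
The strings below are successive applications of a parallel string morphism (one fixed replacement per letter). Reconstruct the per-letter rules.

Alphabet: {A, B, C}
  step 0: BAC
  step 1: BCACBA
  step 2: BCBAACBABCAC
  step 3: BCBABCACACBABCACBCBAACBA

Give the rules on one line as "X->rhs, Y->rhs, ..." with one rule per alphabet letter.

  step 2 ⇒ step 3: BCBAACBABCAC ⇒ BC·BA·BC·AC·AC·BA·BC·AC·BC·BA·AC·BA
    A ↦ AC
    B ↦ BC
    C ↦ BA

A->AC, B->BC, C->BA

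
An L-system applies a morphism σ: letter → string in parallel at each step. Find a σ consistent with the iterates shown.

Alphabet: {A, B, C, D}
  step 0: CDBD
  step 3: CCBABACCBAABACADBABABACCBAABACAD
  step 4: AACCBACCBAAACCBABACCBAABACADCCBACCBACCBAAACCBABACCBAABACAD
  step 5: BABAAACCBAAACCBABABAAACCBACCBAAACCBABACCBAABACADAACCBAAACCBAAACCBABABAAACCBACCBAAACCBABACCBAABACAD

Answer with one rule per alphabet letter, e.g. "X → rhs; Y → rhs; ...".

  step 4 ⇒ step 5: AACCBACCBAAACCBABACCBAABACADCCBACCBACCBAAACCBABACCBAABACAD ⇒ BA·BA·A·A·CC·BA·A·A·CC·BA·BA·BA·A·A·CC·BA·CC·BA·A·A·CC·BA·BA·CC·BA·A·BA·CAD·A·A·CC·BA·A·A·CC·BA·A·A·CC·BA·BA·BA·A·A·CC·BA·CC·BA·A·A·CC·BA·BA·CC·BA·A·BA·CAD
    A ↦ BA
    B ↦ CC
    C ↦ A
    D ↦ CAD

A->BA, B->CC, C->A, D->CAD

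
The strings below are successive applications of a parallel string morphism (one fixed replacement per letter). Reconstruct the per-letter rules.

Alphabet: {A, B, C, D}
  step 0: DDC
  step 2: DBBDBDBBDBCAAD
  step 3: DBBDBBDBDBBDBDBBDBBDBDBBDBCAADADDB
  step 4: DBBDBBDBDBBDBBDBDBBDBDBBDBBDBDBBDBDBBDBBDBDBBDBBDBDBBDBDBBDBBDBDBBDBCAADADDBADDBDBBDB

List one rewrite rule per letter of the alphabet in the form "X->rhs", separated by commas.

A->AD, B->BDB, C->CA, D->DB

  step 3 ⇒ step 4: DBBDBBDBDBBDBDBBDBBDBDBBDBCAADADDB ⇒ DB·BDB·BDB·DB·BDB·BDB·DB·BDB·DB·BDB·BDB·DB·BDB·DB·BDB·BDB·DB·BDB·BDB·DB·BDB·DB·BDB·BDB·DB·BDB·CA·AD·AD·DB·AD·DB·DB·BDB
    A ↦ AD
    B ↦ BDB
    C ↦ CA
    D ↦ DB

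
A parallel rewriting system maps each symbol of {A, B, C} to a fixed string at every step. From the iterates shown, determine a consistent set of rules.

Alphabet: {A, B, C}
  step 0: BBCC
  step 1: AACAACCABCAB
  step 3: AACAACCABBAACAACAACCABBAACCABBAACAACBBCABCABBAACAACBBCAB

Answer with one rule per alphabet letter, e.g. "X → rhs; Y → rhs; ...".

A->B, B->AAC, C->CAB

  step 0 ⇒ step 1: BBCC ⇒ AAC·AAC·CAB·CAB
    B ↦ AAC
    C ↦ CAB
    A ↦ B  (constrained at step 1)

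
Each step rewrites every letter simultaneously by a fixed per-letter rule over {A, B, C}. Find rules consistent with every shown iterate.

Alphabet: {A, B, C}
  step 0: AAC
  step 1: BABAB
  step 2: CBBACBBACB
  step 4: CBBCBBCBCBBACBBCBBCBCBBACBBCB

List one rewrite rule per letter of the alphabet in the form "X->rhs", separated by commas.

  step 1 ⇒ step 2: BABAB ⇒ CB·BA·CB·BA·CB
    A ↦ BA
    B ↦ CB
  step 0 ⇒ step 1: AAC ⇒ BA·BA·B
    C ↦ B

A->BA, B->CB, C->B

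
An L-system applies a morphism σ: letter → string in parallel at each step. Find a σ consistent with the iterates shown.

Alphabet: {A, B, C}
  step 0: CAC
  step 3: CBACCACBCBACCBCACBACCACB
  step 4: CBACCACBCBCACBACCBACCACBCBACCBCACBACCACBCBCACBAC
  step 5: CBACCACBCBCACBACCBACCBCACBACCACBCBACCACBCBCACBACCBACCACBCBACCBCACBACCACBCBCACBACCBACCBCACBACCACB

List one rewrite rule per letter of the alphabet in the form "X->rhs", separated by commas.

A->CA, B->AC, C->CB

  step 4 ⇒ step 5: CBACCACBCBCACBACCBACCACBCBACCBCACBACCACBCBCACBAC ⇒ CB·AC·CA·CB·CB·CA·CB·AC·CB·AC·CB·CA·CB·AC·CA·CB·CB·AC·CA·CB·CB·CA·CB·AC·CB·AC·CA·CB·CB·AC·CB·CA·CB·AC·CA·CB·CB·CA·CB·AC·CB·AC·CB·CA·CB·AC·CA·CB
    A ↦ CA
    B ↦ AC
    C ↦ CB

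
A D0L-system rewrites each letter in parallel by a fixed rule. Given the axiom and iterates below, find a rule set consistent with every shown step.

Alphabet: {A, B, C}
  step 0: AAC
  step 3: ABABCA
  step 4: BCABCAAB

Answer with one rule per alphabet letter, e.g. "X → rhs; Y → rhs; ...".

  step 3 ⇒ step 4: ABABCA ⇒ B·CA·B·CA·A·B
    A ↦ B
    B ↦ CA
    C ↦ A

A->B, B->CA, C->A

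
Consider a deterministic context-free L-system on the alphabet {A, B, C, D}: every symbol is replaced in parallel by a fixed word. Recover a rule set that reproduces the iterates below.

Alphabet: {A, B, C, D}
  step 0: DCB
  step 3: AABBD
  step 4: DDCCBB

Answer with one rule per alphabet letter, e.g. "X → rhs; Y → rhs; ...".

A->D, B->C, C->A, D->BB

  step 3 ⇒ step 4: AABBD ⇒ D·D·C·C·BB
    A ↦ D
    B ↦ C
    D ↦ BB
    C ↦ A  (constrained at step 0)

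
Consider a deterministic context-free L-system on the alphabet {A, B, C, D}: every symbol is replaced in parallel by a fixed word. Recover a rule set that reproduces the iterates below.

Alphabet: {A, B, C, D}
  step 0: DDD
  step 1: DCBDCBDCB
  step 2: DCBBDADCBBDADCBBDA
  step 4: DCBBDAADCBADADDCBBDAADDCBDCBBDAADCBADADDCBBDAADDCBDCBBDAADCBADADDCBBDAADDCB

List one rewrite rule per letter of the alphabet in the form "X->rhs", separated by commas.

A->AD, B->A, C->BD, D->DCB

  step 1 ⇒ step 2: DCBDCBDCB ⇒ DCB·BD·A·DCB·BD·A·DCB·BD·A
    B ↦ A
    C ↦ BD
    D ↦ DCB
    A ↦ AD  (constrained at step 2)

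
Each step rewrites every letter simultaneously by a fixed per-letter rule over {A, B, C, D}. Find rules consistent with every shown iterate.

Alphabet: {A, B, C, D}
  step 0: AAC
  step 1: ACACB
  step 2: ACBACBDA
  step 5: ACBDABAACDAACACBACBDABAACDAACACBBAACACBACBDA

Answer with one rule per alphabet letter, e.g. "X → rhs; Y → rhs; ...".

A->AC, B->DA, C->B, D->BA

  step 1 ⇒ step 2: ACACB ⇒ AC·B·AC·B·DA
    A ↦ AC
    B ↦ DA
    C ↦ B
    D ↦ BA  (constrained at step 2)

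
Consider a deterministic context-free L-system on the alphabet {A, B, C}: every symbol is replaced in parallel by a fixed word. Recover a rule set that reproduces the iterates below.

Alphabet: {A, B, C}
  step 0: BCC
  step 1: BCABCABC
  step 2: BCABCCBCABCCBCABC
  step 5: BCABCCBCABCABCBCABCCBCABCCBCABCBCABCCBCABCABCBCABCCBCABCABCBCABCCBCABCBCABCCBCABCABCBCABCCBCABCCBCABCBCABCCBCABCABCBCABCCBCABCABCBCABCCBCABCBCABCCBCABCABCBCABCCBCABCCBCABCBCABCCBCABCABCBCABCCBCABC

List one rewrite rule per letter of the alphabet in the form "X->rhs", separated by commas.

  step 1 ⇒ step 2: BCABCABC ⇒ BC·ABC·C·BC·ABC·C·BC·ABC
    A ↦ C
    B ↦ BC
    C ↦ ABC

A->C, B->BC, C->ABC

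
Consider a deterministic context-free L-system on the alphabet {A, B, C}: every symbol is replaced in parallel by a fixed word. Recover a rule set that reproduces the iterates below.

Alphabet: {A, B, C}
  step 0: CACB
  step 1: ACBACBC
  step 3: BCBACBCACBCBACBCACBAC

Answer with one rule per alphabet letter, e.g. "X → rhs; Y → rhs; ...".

A->B, B->BC, C->AC

  step 0 ⇒ step 1: CACB ⇒ AC·B·AC·BC
    A ↦ B
    B ↦ BC
    C ↦ AC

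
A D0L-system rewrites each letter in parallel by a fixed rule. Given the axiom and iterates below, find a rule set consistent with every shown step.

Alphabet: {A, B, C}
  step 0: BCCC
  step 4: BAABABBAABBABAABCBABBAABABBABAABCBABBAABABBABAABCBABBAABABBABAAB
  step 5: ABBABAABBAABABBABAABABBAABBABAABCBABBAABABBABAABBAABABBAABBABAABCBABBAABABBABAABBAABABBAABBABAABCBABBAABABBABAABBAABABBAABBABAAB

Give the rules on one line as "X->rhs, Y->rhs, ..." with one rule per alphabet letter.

  step 4 ⇒ step 5: BAABABBAABBABAABCBABBAABABBABAABCBABBAABABBABAABCBABBAABABBABAAB ⇒ AB·BA·BA·AB·BA·AB·AB·BA·BA·AB·AB·BA·AB·BA·BA·AB·CB·AB·BA·AB·AB·BA·BA·AB·BA·AB·AB·BA·AB·BA·BA·AB·CB·AB·BA·AB·AB·BA·BA·AB·BA·AB·AB·BA·AB·BA·BA·AB·CB·AB·BA·AB·AB·BA·BA·AB·BA·AB·AB·BA·AB·BA·BA·AB
    A ↦ BA
    B ↦ AB
    C ↦ CB

A->BA, B->AB, C->CB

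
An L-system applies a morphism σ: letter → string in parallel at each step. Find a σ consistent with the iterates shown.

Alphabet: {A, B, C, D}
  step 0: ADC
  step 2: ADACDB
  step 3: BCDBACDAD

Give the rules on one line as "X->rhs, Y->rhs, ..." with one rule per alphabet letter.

A->B, B->AD, C->A, D->CD

  step 2 ⇒ step 3: ADACDB ⇒ B·CD·B·A·CD·AD
    A ↦ B
    B ↦ AD
    C ↦ A
    D ↦ CD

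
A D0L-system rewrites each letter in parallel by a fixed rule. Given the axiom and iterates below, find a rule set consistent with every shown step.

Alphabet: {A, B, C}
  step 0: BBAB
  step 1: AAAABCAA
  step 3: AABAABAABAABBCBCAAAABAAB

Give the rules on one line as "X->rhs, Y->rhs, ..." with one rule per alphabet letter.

  step 0 ⇒ step 1: BBAB ⇒ AA·AA·BC·AA
    A ↦ BC
    B ↦ AA
    C ↦ B  (constrained at step 1)

A->BC, B->AA, C->B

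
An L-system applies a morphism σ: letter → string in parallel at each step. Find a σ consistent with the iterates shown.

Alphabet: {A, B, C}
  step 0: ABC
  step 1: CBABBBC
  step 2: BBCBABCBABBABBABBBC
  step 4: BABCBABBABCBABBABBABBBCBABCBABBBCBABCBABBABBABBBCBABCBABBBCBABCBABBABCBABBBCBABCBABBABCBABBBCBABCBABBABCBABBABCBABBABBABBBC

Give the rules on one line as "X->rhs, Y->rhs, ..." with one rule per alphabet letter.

  step 1 ⇒ step 2: CBABBBC ⇒ BBC·BAB·C·BAB·BAB·BAB·BBC
    A ↦ C
    B ↦ BAB
    C ↦ BBC

A->C, B->BAB, C->BBC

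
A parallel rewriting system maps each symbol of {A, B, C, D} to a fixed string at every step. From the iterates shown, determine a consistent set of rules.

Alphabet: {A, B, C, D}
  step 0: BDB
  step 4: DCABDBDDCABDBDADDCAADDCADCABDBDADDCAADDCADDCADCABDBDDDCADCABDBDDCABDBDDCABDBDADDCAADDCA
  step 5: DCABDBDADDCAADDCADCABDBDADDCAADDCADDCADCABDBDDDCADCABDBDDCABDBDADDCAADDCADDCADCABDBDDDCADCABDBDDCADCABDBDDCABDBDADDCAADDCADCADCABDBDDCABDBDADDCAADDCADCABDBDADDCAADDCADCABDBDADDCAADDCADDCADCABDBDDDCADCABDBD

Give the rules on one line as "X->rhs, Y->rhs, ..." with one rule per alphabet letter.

  step 4 ⇒ step 5: DCABDBDDCABDBDADDCAADDCADCABDBDADDCAADDCADDCADCABDBDDDCADCABDBDDCABDBDDCABDBDADDCAADDCA ⇒ DCA·BDB·D·AD·DCA·AD·DCA·DCA·BDB·D·AD·DCA·AD·DCA·D·DCA·DCA·BDB·D·D·DCA·DCA·BDB·D·DCA·BDB·D·AD·DCA·AD·DCA·D·DCA·DCA·BDB·D·D·DCA·DCA·BDB·D·DCA·DCA·BDB·D·DCA·BDB·D·AD·DCA·AD·DCA·DCA·DCA·BDB·D·DCA·BDB·D·AD·DCA·AD·DCA·DCA·BDB·D·AD·DCA·AD·DCA·DCA·BDB·D·AD·DCA·AD·DCA·D·DCA·DCA·BDB·D·D·DCA·DCA·BDB·D
    A ↦ D
    B ↦ AD
    C ↦ BDB
    D ↦ DCA

A->D, B->AD, C->BDB, D->DCA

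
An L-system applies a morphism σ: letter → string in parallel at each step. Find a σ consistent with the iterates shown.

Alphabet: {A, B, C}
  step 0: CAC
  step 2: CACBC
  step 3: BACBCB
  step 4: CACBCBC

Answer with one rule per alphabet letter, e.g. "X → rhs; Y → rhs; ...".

A->AC, B->C, C->B

  step 3 ⇒ step 4: BACBCB ⇒ C·AC·B·C·B·C
    A ↦ AC
    B ↦ C
    C ↦ B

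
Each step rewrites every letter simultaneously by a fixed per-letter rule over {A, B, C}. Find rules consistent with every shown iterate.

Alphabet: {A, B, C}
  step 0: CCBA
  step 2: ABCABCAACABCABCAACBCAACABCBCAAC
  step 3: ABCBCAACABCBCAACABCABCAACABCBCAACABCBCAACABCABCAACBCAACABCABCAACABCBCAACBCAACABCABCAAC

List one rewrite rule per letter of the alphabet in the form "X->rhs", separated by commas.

A->ABC, B->BC, C->AAC

  step 2 ⇒ step 3: ABCABCAACABCABCAACBCAACABCBCAAC ⇒ ABC·BC·AAC·ABC·BC·AAC·ABC·ABC·AAC·ABC·BC·AAC·ABC·BC·AAC·ABC·ABC·AAC·BC·AAC·ABC·ABC·AAC·ABC·BC·AAC·BC·AAC·ABC·ABC·AAC
    A ↦ ABC
    B ↦ BC
    C ↦ AAC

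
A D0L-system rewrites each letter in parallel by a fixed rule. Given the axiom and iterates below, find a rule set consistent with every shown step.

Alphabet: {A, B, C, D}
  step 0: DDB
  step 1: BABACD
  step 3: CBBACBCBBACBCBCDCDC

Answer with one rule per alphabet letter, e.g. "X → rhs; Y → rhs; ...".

A->C, B->CD, C->CB, D->BA

  step 0 ⇒ step 1: DDB ⇒ BA·BA·CD
    B ↦ CD
    D ↦ BA
    A ↦ C  (constrained at step 1)
    C ↦ CB  (constrained at step 1)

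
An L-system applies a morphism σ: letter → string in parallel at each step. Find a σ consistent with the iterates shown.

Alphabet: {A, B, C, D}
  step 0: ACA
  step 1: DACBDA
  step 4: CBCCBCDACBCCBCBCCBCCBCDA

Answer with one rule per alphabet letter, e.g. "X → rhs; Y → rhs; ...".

A->DA, B->C, C->CB, D->C

  step 0 ⇒ step 1: ACA ⇒ DA·CB·DA
    A ↦ DA
    C ↦ CB
    B ↦ C  (constrained at step 1)
    D ↦ C  (constrained at step 1)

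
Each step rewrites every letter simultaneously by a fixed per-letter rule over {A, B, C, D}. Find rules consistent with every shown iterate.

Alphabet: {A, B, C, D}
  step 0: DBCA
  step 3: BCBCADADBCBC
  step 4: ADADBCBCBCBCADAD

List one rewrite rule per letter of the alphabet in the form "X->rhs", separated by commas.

  step 3 ⇒ step 4: BCBCADADBCBC ⇒ A·D·A·D·BC·BC·BC·BC·A·D·A·D
    A ↦ BC
    B ↦ A
    C ↦ D
    D ↦ BC

A->BC, B->A, C->D, D->BC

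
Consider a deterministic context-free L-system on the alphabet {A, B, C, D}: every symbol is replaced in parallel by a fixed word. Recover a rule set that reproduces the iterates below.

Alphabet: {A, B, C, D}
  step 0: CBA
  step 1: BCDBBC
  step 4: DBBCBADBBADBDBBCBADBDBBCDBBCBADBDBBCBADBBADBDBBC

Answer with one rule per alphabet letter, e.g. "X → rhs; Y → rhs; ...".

  step 0 ⇒ step 1: CBA ⇒ BC·DB·BC
    A ↦ BC
    B ↦ DB
    C ↦ BC
    D ↦ BA  (constrained at step 1)

A->BC, B->DB, C->BC, D->BA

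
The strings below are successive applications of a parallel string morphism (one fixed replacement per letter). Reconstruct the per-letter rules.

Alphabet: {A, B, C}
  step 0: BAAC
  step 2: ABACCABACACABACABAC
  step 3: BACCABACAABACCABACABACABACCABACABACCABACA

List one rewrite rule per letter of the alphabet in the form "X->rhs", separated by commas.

  step 2 ⇒ step 3: ABACCABACACABACABAC ⇒ BAC·CA·BAC·A·A·BAC·CA·BAC·A·BAC·A·BAC·CA·BAC·A·BAC·CA·BAC·A
    A ↦ BAC
    B ↦ CA
    C ↦ A

A->BAC, B->CA, C->A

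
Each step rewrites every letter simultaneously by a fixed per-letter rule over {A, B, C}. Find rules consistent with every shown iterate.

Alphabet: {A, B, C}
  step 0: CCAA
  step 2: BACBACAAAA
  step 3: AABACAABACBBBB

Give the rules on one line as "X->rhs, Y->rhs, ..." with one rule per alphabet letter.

A->B, B->AA, C->AC

  step 2 ⇒ step 3: BACBACAAAA ⇒ AA·B·AC·AA·B·AC·B·B·B·B
    A ↦ B
    B ↦ AA
    C ↦ AC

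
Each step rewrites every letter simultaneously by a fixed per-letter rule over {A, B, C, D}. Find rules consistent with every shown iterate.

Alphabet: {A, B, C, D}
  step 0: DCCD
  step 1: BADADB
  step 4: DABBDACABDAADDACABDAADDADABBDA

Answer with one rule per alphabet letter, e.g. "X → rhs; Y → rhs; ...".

  step 0 ⇒ step 1: DCCD ⇒ B·AD·AD·B
    C ↦ AD
    D ↦ B
    A ↦ DA  (constrained at step 1)
    B ↦ CA  (constrained at step 1)

A->DA, B->CA, C->AD, D->B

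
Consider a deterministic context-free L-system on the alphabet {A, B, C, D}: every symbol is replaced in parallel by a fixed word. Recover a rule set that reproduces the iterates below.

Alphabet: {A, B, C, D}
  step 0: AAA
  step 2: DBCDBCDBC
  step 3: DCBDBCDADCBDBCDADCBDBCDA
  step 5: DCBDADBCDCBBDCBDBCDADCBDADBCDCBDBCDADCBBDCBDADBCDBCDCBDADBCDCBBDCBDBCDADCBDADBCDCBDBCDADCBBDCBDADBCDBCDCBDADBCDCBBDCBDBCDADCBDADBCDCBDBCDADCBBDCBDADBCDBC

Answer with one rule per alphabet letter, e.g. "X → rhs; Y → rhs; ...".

A->B, B->DBC, C->DA, D->DCB

  step 2 ⇒ step 3: DBCDBCDBC ⇒ DCB·DBC·DA·DCB·DBC·DA·DCB·DBC·DA
    B ↦ DBC
    C ↦ DA
    D ↦ DCB
    A ↦ B  (constrained at step 0)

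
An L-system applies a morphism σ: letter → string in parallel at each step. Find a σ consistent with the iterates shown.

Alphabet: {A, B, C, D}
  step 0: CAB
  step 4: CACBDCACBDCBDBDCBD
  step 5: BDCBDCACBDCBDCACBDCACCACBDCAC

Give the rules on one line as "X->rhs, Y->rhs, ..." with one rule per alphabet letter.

A->C, B->C, C->BD, D->AC

  step 4 ⇒ step 5: CACBDCACBDCBDBDCBD ⇒ BD·C·BD·C·AC·BD·C·BD·C·AC·BD·C·AC·C·AC·BD·C·AC
    A ↦ C
    B ↦ C
    C ↦ BD
    D ↦ AC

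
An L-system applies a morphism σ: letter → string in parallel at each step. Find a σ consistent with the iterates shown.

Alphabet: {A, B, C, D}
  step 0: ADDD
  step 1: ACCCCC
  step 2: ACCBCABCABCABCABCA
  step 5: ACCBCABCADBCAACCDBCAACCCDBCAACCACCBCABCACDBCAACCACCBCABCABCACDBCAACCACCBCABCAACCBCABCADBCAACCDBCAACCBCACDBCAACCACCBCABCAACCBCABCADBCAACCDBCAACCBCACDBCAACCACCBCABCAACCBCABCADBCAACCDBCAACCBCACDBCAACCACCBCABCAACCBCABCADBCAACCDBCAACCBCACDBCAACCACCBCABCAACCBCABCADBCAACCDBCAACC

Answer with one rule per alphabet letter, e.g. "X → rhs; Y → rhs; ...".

A->ACC, B->D, C->BCA, D->C

  step 1 ⇒ step 2: ACCCCC ⇒ ACC·BCA·BCA·BCA·BCA·BCA
    A ↦ ACC
    C ↦ BCA
    B ↦ D  (constrained at step 2)
  step 0 ⇒ step 1: ADDD ⇒ ACC·C·C·C
    D ↦ C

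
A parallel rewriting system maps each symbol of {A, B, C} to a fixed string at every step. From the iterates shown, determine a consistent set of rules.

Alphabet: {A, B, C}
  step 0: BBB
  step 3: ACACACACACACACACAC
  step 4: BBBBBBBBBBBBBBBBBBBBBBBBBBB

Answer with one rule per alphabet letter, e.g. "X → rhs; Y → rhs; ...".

A->BB, B->AC, C->B

  step 3 ⇒ step 4: ACACACACACACACACAC ⇒ BB·B·BB·B·BB·B·BB·B·BB·B·BB·B·BB·B·BB·B·BB·B
    A ↦ BB
    C ↦ B
    B ↦ AC  (constrained at step 0)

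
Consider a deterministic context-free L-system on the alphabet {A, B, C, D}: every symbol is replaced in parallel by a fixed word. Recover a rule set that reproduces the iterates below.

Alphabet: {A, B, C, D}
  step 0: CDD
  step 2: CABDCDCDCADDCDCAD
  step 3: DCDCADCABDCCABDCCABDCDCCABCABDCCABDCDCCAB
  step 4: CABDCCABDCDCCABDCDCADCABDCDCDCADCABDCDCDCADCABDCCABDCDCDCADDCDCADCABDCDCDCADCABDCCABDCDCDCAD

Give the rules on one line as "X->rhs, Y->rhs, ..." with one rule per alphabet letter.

A->DC, B->AD, C->DC, D->CAB

  step 3 ⇒ step 4: DCDCADCABDCCABDCCABDCDCCABCABDCCABDCDCCAB ⇒ CAB·DC·CAB·DC·DC·CAB·DC·DC·AD·CAB·DC·DC·DC·AD·CAB·DC·DC·DC·AD·CAB·DC·CAB·DC·DC·DC·AD·DC·DC·AD·CAB·DC·DC·DC·AD·CAB·DC·CAB·DC·DC·DC·AD
    A ↦ DC
    B ↦ AD
    C ↦ DC
    D ↦ CAB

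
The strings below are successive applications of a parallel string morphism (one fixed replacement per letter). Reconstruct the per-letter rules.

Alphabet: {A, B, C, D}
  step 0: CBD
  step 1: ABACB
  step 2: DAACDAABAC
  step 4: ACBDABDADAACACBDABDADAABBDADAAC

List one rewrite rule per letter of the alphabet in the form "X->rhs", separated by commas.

A->DA, B->AC, C->AB, D->B

  step 1 ⇒ step 2: ABACB ⇒ DA·AC·DA·AB·AC
    A ↦ DA
    B ↦ AC
    C ↦ AB
  step 0 ⇒ step 1: CBD ⇒ AB·AC·B
    D ↦ B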